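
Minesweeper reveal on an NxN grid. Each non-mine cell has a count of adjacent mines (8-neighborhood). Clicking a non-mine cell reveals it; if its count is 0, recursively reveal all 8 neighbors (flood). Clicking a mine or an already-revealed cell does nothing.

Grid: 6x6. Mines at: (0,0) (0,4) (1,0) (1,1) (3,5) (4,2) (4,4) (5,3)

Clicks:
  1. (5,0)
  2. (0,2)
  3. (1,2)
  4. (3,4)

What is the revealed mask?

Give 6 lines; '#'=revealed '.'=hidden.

Click 1 (5,0) count=0: revealed 8 new [(2,0) (2,1) (3,0) (3,1) (4,0) (4,1) (5,0) (5,1)] -> total=8
Click 2 (0,2) count=1: revealed 1 new [(0,2)] -> total=9
Click 3 (1,2) count=1: revealed 1 new [(1,2)] -> total=10
Click 4 (3,4) count=2: revealed 1 new [(3,4)] -> total=11

Answer: ..#...
..#...
##....
##..#.
##....
##....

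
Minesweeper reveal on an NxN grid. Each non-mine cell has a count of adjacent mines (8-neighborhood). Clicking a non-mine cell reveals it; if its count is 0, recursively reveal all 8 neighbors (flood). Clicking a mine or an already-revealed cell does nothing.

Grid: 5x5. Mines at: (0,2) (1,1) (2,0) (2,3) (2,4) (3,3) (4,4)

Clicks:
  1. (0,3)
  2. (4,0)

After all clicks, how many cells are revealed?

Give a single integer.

Answer: 7

Derivation:
Click 1 (0,3) count=1: revealed 1 new [(0,3)] -> total=1
Click 2 (4,0) count=0: revealed 6 new [(3,0) (3,1) (3,2) (4,0) (4,1) (4,2)] -> total=7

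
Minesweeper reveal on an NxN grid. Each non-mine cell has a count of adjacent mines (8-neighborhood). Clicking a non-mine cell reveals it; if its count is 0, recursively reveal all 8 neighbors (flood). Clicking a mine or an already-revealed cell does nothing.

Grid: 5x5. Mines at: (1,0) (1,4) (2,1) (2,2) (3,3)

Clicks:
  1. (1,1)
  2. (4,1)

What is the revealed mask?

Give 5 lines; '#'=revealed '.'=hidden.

Click 1 (1,1) count=3: revealed 1 new [(1,1)] -> total=1
Click 2 (4,1) count=0: revealed 6 new [(3,0) (3,1) (3,2) (4,0) (4,1) (4,2)] -> total=7

Answer: .....
.#...
.....
###..
###..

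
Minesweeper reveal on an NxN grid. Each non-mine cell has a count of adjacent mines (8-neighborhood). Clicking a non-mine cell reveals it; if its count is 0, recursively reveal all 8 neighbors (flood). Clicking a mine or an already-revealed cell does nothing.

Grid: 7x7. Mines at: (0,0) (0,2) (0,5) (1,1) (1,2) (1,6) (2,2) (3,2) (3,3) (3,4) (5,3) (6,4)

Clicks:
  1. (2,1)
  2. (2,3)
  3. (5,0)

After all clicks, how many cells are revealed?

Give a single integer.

Click 1 (2,1) count=4: revealed 1 new [(2,1)] -> total=1
Click 2 (2,3) count=5: revealed 1 new [(2,3)] -> total=2
Click 3 (5,0) count=0: revealed 12 new [(2,0) (3,0) (3,1) (4,0) (4,1) (4,2) (5,0) (5,1) (5,2) (6,0) (6,1) (6,2)] -> total=14

Answer: 14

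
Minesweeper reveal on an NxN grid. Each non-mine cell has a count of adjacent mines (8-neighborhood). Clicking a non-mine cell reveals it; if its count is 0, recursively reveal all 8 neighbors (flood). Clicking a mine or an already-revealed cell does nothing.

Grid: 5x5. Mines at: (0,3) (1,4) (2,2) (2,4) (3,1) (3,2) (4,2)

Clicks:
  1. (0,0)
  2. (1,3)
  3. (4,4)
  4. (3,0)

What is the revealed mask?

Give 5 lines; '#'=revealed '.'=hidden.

Answer: ###..
####.
##...
#..##
...##

Derivation:
Click 1 (0,0) count=0: revealed 8 new [(0,0) (0,1) (0,2) (1,0) (1,1) (1,2) (2,0) (2,1)] -> total=8
Click 2 (1,3) count=4: revealed 1 new [(1,3)] -> total=9
Click 3 (4,4) count=0: revealed 4 new [(3,3) (3,4) (4,3) (4,4)] -> total=13
Click 4 (3,0) count=1: revealed 1 new [(3,0)] -> total=14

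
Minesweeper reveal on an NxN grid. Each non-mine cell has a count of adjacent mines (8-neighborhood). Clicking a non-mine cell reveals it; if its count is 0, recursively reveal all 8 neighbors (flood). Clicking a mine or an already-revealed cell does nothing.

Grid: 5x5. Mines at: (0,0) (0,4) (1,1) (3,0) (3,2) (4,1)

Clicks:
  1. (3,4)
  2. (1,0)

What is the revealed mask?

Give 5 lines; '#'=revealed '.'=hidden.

Answer: .....
#..##
...##
...##
...##

Derivation:
Click 1 (3,4) count=0: revealed 8 new [(1,3) (1,4) (2,3) (2,4) (3,3) (3,4) (4,3) (4,4)] -> total=8
Click 2 (1,0) count=2: revealed 1 new [(1,0)] -> total=9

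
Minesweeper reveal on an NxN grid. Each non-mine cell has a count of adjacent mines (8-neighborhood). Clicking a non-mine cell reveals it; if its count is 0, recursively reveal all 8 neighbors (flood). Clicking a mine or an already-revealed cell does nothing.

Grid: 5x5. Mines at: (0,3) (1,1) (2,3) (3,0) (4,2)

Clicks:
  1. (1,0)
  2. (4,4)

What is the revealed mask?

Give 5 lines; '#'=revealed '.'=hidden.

Answer: .....
#....
.....
...##
...##

Derivation:
Click 1 (1,0) count=1: revealed 1 new [(1,0)] -> total=1
Click 2 (4,4) count=0: revealed 4 new [(3,3) (3,4) (4,3) (4,4)] -> total=5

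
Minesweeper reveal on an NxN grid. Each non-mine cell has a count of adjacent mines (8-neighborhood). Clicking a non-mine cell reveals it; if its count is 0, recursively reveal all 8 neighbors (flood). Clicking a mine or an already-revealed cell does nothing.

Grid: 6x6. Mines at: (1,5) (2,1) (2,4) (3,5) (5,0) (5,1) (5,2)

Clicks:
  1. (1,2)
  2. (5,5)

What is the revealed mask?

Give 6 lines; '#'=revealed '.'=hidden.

Click 1 (1,2) count=1: revealed 1 new [(1,2)] -> total=1
Click 2 (5,5) count=0: revealed 6 new [(4,3) (4,4) (4,5) (5,3) (5,4) (5,5)] -> total=7

Answer: ......
..#...
......
......
...###
...###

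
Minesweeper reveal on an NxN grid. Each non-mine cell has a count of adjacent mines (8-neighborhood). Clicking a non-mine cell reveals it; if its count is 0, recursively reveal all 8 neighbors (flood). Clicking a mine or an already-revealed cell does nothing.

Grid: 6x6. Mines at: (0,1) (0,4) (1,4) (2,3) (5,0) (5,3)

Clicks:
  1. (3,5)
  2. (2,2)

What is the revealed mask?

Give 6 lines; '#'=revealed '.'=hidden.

Answer: ......
......
..#.##
....##
....##
....##

Derivation:
Click 1 (3,5) count=0: revealed 8 new [(2,4) (2,5) (3,4) (3,5) (4,4) (4,5) (5,4) (5,5)] -> total=8
Click 2 (2,2) count=1: revealed 1 new [(2,2)] -> total=9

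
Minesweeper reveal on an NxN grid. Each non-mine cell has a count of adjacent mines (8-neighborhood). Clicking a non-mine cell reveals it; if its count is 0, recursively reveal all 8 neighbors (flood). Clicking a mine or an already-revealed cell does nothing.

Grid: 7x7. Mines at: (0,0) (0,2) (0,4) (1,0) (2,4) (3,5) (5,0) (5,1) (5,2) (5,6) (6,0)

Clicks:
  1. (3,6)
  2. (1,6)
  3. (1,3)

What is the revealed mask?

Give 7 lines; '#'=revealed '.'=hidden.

Answer: .....##
...#.##
.....##
......#
.......
.......
.......

Derivation:
Click 1 (3,6) count=1: revealed 1 new [(3,6)] -> total=1
Click 2 (1,6) count=0: revealed 6 new [(0,5) (0,6) (1,5) (1,6) (2,5) (2,6)] -> total=7
Click 3 (1,3) count=3: revealed 1 new [(1,3)] -> total=8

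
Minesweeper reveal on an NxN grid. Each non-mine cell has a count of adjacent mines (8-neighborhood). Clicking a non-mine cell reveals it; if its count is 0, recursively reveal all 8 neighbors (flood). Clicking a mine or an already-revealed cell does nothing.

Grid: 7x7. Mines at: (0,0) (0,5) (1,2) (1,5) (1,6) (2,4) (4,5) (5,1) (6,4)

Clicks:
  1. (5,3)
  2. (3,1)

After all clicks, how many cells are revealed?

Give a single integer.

Answer: 19

Derivation:
Click 1 (5,3) count=1: revealed 1 new [(5,3)] -> total=1
Click 2 (3,1) count=0: revealed 18 new [(1,0) (1,1) (2,0) (2,1) (2,2) (2,3) (3,0) (3,1) (3,2) (3,3) (3,4) (4,0) (4,1) (4,2) (4,3) (4,4) (5,2) (5,4)] -> total=19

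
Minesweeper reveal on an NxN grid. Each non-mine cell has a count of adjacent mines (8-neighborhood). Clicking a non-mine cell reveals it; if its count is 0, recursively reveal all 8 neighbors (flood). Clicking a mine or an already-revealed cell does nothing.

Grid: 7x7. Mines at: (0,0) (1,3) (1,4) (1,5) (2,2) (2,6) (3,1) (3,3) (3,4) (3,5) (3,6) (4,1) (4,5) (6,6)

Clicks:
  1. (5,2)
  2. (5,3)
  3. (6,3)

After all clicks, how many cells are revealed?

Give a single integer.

Answer: 15

Derivation:
Click 1 (5,2) count=1: revealed 1 new [(5,2)] -> total=1
Click 2 (5,3) count=0: revealed 14 new [(4,2) (4,3) (4,4) (5,0) (5,1) (5,3) (5,4) (5,5) (6,0) (6,1) (6,2) (6,3) (6,4) (6,5)] -> total=15
Click 3 (6,3) count=0: revealed 0 new [(none)] -> total=15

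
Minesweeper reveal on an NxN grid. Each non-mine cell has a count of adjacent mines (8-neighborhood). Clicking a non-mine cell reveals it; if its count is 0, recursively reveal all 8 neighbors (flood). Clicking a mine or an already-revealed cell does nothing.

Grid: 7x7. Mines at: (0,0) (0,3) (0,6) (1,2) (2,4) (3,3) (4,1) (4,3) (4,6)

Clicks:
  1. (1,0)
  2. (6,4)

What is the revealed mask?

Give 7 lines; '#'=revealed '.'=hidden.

Click 1 (1,0) count=1: revealed 1 new [(1,0)] -> total=1
Click 2 (6,4) count=0: revealed 14 new [(5,0) (5,1) (5,2) (5,3) (5,4) (5,5) (5,6) (6,0) (6,1) (6,2) (6,3) (6,4) (6,5) (6,6)] -> total=15

Answer: .......
#......
.......
.......
.......
#######
#######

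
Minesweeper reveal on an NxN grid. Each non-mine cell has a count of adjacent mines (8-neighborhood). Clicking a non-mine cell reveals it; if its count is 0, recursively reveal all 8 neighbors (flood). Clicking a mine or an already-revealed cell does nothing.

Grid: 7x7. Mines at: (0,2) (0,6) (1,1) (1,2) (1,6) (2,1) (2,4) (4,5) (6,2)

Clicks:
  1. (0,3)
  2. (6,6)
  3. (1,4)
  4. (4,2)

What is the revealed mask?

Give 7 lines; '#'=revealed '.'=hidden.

Click 1 (0,3) count=2: revealed 1 new [(0,3)] -> total=1
Click 2 (6,6) count=0: revealed 8 new [(5,3) (5,4) (5,5) (5,6) (6,3) (6,4) (6,5) (6,6)] -> total=9
Click 3 (1,4) count=1: revealed 1 new [(1,4)] -> total=10
Click 4 (4,2) count=0: revealed 15 new [(3,0) (3,1) (3,2) (3,3) (3,4) (4,0) (4,1) (4,2) (4,3) (4,4) (5,0) (5,1) (5,2) (6,0) (6,1)] -> total=25

Answer: ...#...
....#..
.......
#####..
#####..
#######
##.####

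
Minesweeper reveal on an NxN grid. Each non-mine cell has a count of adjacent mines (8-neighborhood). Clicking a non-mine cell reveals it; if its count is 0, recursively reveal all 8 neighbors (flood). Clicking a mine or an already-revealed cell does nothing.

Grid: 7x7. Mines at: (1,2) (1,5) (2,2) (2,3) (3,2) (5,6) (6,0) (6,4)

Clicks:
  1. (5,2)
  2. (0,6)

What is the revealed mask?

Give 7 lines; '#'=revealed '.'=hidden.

Answer: ......#
.......
.......
.......
.###...
.###...
.###...

Derivation:
Click 1 (5,2) count=0: revealed 9 new [(4,1) (4,2) (4,3) (5,1) (5,2) (5,3) (6,1) (6,2) (6,3)] -> total=9
Click 2 (0,6) count=1: revealed 1 new [(0,6)] -> total=10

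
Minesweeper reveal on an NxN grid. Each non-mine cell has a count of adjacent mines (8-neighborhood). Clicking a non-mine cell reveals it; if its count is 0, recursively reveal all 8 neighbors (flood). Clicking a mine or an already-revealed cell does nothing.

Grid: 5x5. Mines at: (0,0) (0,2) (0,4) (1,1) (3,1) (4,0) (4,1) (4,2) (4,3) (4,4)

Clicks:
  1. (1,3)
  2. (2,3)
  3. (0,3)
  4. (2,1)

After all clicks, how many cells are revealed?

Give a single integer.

Answer: 11

Derivation:
Click 1 (1,3) count=2: revealed 1 new [(1,3)] -> total=1
Click 2 (2,3) count=0: revealed 8 new [(1,2) (1,4) (2,2) (2,3) (2,4) (3,2) (3,3) (3,4)] -> total=9
Click 3 (0,3) count=2: revealed 1 new [(0,3)] -> total=10
Click 4 (2,1) count=2: revealed 1 new [(2,1)] -> total=11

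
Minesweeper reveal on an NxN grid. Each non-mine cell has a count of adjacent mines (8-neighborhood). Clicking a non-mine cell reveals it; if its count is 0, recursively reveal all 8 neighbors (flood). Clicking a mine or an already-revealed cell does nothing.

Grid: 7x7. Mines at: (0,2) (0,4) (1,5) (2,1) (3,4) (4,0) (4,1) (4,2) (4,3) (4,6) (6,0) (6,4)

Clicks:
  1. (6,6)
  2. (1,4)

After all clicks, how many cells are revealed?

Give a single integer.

Click 1 (6,6) count=0: revealed 4 new [(5,5) (5,6) (6,5) (6,6)] -> total=4
Click 2 (1,4) count=2: revealed 1 new [(1,4)] -> total=5

Answer: 5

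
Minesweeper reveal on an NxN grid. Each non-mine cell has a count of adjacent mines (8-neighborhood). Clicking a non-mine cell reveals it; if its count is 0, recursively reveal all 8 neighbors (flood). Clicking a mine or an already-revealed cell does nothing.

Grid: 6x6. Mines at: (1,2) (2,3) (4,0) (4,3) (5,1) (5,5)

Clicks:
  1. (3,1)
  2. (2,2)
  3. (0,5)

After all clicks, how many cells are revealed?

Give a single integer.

Click 1 (3,1) count=1: revealed 1 new [(3,1)] -> total=1
Click 2 (2,2) count=2: revealed 1 new [(2,2)] -> total=2
Click 3 (0,5) count=0: revealed 12 new [(0,3) (0,4) (0,5) (1,3) (1,4) (1,5) (2,4) (2,5) (3,4) (3,5) (4,4) (4,5)] -> total=14

Answer: 14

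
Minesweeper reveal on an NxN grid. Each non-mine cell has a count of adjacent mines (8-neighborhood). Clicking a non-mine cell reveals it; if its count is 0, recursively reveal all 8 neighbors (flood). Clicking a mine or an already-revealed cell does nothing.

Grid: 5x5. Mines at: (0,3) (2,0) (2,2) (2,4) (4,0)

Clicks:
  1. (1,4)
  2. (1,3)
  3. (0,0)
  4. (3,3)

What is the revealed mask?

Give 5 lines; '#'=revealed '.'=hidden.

Click 1 (1,4) count=2: revealed 1 new [(1,4)] -> total=1
Click 2 (1,3) count=3: revealed 1 new [(1,3)] -> total=2
Click 3 (0,0) count=0: revealed 6 new [(0,0) (0,1) (0,2) (1,0) (1,1) (1,2)] -> total=8
Click 4 (3,3) count=2: revealed 1 new [(3,3)] -> total=9

Answer: ###..
#####
.....
...#.
.....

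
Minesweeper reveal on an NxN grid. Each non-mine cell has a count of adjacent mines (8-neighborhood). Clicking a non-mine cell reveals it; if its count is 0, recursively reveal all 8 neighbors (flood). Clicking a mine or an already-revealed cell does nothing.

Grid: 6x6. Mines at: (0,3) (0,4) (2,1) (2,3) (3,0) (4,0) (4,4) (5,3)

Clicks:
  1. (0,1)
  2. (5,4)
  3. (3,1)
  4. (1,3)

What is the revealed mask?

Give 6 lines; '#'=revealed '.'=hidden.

Click 1 (0,1) count=0: revealed 6 new [(0,0) (0,1) (0,2) (1,0) (1,1) (1,2)] -> total=6
Click 2 (5,4) count=2: revealed 1 new [(5,4)] -> total=7
Click 3 (3,1) count=3: revealed 1 new [(3,1)] -> total=8
Click 4 (1,3) count=3: revealed 1 new [(1,3)] -> total=9

Answer: ###...
####..
......
.#....
......
....#.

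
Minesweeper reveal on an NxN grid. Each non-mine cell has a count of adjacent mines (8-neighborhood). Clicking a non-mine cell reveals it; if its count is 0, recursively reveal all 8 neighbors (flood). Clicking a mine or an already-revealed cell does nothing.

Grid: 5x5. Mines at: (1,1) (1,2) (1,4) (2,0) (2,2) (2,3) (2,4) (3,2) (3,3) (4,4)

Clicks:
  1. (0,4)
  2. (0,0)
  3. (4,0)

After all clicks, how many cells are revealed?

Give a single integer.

Answer: 6

Derivation:
Click 1 (0,4) count=1: revealed 1 new [(0,4)] -> total=1
Click 2 (0,0) count=1: revealed 1 new [(0,0)] -> total=2
Click 3 (4,0) count=0: revealed 4 new [(3,0) (3,1) (4,0) (4,1)] -> total=6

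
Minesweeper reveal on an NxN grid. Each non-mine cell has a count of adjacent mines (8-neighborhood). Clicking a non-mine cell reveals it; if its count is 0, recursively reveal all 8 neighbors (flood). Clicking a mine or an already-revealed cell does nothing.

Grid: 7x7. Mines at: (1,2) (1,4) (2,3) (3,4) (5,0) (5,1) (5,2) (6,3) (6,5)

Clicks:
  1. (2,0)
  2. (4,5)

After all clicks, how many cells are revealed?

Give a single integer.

Click 1 (2,0) count=0: revealed 13 new [(0,0) (0,1) (1,0) (1,1) (2,0) (2,1) (2,2) (3,0) (3,1) (3,2) (4,0) (4,1) (4,2)] -> total=13
Click 2 (4,5) count=1: revealed 1 new [(4,5)] -> total=14

Answer: 14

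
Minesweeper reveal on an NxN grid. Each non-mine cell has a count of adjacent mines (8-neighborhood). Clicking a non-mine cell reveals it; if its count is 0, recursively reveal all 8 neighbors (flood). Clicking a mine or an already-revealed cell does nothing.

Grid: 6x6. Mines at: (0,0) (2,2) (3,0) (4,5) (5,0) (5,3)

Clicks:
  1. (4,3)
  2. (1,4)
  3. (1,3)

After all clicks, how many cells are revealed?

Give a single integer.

Click 1 (4,3) count=1: revealed 1 new [(4,3)] -> total=1
Click 2 (1,4) count=0: revealed 16 new [(0,1) (0,2) (0,3) (0,4) (0,5) (1,1) (1,2) (1,3) (1,4) (1,5) (2,3) (2,4) (2,5) (3,3) (3,4) (3,5)] -> total=17
Click 3 (1,3) count=1: revealed 0 new [(none)] -> total=17

Answer: 17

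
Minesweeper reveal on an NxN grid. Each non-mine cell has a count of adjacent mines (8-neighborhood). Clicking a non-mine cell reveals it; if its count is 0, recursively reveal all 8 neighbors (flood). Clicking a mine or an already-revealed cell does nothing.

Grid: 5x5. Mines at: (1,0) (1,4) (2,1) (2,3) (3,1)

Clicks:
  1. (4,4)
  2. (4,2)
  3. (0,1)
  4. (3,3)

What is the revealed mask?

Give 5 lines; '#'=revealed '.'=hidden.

Click 1 (4,4) count=0: revealed 6 new [(3,2) (3,3) (3,4) (4,2) (4,3) (4,4)] -> total=6
Click 2 (4,2) count=1: revealed 0 new [(none)] -> total=6
Click 3 (0,1) count=1: revealed 1 new [(0,1)] -> total=7
Click 4 (3,3) count=1: revealed 0 new [(none)] -> total=7

Answer: .#...
.....
.....
..###
..###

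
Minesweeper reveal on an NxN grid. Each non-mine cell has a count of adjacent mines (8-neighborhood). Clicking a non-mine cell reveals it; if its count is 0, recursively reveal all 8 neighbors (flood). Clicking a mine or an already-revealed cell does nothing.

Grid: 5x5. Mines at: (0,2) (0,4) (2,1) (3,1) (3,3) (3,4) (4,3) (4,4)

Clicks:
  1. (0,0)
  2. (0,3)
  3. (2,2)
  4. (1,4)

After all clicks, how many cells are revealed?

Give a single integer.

Answer: 7

Derivation:
Click 1 (0,0) count=0: revealed 4 new [(0,0) (0,1) (1,0) (1,1)] -> total=4
Click 2 (0,3) count=2: revealed 1 new [(0,3)] -> total=5
Click 3 (2,2) count=3: revealed 1 new [(2,2)] -> total=6
Click 4 (1,4) count=1: revealed 1 new [(1,4)] -> total=7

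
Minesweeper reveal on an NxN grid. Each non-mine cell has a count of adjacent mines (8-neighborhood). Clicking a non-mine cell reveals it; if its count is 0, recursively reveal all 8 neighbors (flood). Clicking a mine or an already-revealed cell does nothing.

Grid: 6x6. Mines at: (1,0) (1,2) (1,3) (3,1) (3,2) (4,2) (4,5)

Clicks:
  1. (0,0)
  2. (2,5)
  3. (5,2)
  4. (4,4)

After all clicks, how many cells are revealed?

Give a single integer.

Answer: 11

Derivation:
Click 1 (0,0) count=1: revealed 1 new [(0,0)] -> total=1
Click 2 (2,5) count=0: revealed 8 new [(0,4) (0,5) (1,4) (1,5) (2,4) (2,5) (3,4) (3,5)] -> total=9
Click 3 (5,2) count=1: revealed 1 new [(5,2)] -> total=10
Click 4 (4,4) count=1: revealed 1 new [(4,4)] -> total=11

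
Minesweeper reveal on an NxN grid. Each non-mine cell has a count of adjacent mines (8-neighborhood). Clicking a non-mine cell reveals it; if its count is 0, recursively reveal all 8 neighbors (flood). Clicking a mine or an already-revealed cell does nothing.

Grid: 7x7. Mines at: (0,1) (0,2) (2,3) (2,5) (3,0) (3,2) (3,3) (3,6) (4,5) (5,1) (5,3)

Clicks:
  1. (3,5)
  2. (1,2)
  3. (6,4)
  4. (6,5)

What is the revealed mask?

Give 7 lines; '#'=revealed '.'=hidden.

Click 1 (3,5) count=3: revealed 1 new [(3,5)] -> total=1
Click 2 (1,2) count=3: revealed 1 new [(1,2)] -> total=2
Click 3 (6,4) count=1: revealed 1 new [(6,4)] -> total=3
Click 4 (6,5) count=0: revealed 5 new [(5,4) (5,5) (5,6) (6,5) (6,6)] -> total=8

Answer: .......
..#....
.......
.....#.
.......
....###
....###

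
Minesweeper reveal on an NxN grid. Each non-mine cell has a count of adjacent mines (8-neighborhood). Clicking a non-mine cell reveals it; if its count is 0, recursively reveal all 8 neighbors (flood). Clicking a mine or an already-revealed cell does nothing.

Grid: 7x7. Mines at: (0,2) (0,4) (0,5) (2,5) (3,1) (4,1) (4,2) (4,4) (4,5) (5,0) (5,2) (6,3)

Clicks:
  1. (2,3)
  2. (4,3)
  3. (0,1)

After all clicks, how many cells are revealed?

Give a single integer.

Answer: 11

Derivation:
Click 1 (2,3) count=0: revealed 9 new [(1,2) (1,3) (1,4) (2,2) (2,3) (2,4) (3,2) (3,3) (3,4)] -> total=9
Click 2 (4,3) count=3: revealed 1 new [(4,3)] -> total=10
Click 3 (0,1) count=1: revealed 1 new [(0,1)] -> total=11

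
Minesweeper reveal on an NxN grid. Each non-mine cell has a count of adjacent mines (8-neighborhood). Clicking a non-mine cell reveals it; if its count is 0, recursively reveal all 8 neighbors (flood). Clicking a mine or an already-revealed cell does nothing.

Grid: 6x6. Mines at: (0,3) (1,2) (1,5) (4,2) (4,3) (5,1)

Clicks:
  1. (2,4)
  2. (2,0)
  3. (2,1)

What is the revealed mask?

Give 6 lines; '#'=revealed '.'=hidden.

Click 1 (2,4) count=1: revealed 1 new [(2,4)] -> total=1
Click 2 (2,0) count=0: revealed 10 new [(0,0) (0,1) (1,0) (1,1) (2,0) (2,1) (3,0) (3,1) (4,0) (4,1)] -> total=11
Click 3 (2,1) count=1: revealed 0 new [(none)] -> total=11

Answer: ##....
##....
##..#.
##....
##....
......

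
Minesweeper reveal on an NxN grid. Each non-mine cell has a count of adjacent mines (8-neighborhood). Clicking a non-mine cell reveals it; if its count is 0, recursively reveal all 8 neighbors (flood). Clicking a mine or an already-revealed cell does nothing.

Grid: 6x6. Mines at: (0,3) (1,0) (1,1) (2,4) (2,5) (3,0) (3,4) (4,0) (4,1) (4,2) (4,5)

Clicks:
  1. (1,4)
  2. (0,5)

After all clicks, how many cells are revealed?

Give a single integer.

Click 1 (1,4) count=3: revealed 1 new [(1,4)] -> total=1
Click 2 (0,5) count=0: revealed 3 new [(0,4) (0,5) (1,5)] -> total=4

Answer: 4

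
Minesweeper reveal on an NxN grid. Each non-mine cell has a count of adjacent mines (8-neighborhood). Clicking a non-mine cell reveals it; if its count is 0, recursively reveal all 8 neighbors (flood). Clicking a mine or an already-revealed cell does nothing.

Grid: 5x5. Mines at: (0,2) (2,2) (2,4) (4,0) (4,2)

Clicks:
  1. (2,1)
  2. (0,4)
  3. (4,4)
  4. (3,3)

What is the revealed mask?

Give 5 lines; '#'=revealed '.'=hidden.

Click 1 (2,1) count=1: revealed 1 new [(2,1)] -> total=1
Click 2 (0,4) count=0: revealed 4 new [(0,3) (0,4) (1,3) (1,4)] -> total=5
Click 3 (4,4) count=0: revealed 4 new [(3,3) (3,4) (4,3) (4,4)] -> total=9
Click 4 (3,3) count=3: revealed 0 new [(none)] -> total=9

Answer: ...##
...##
.#...
...##
...##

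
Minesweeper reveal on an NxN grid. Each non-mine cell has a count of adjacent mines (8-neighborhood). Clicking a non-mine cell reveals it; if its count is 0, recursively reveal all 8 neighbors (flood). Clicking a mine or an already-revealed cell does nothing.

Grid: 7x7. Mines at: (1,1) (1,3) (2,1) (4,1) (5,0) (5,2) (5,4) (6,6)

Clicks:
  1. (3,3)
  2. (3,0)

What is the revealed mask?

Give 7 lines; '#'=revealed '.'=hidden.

Answer: ....###
....###
..#####
#.#####
..#####
.....##
.......

Derivation:
Click 1 (3,3) count=0: revealed 23 new [(0,4) (0,5) (0,6) (1,4) (1,5) (1,6) (2,2) (2,3) (2,4) (2,5) (2,6) (3,2) (3,3) (3,4) (3,5) (3,6) (4,2) (4,3) (4,4) (4,5) (4,6) (5,5) (5,6)] -> total=23
Click 2 (3,0) count=2: revealed 1 new [(3,0)] -> total=24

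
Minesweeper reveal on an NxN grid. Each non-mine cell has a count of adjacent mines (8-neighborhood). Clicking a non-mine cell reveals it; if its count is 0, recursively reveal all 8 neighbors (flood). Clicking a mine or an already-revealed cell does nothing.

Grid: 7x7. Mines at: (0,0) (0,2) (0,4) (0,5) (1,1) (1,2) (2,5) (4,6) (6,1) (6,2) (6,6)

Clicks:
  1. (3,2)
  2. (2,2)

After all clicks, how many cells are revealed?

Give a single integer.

Answer: 26

Derivation:
Click 1 (3,2) count=0: revealed 26 new [(2,0) (2,1) (2,2) (2,3) (2,4) (3,0) (3,1) (3,2) (3,3) (3,4) (3,5) (4,0) (4,1) (4,2) (4,3) (4,4) (4,5) (5,0) (5,1) (5,2) (5,3) (5,4) (5,5) (6,3) (6,4) (6,5)] -> total=26
Click 2 (2,2) count=2: revealed 0 new [(none)] -> total=26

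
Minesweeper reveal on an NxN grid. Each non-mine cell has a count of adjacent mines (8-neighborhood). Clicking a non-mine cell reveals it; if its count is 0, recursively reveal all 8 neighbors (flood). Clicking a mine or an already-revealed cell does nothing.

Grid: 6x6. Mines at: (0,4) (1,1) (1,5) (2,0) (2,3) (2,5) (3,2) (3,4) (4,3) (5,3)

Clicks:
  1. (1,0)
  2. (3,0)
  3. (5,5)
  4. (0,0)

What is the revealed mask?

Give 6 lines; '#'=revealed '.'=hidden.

Click 1 (1,0) count=2: revealed 1 new [(1,0)] -> total=1
Click 2 (3,0) count=1: revealed 1 new [(3,0)] -> total=2
Click 3 (5,5) count=0: revealed 4 new [(4,4) (4,5) (5,4) (5,5)] -> total=6
Click 4 (0,0) count=1: revealed 1 new [(0,0)] -> total=7

Answer: #.....
#.....
......
#.....
....##
....##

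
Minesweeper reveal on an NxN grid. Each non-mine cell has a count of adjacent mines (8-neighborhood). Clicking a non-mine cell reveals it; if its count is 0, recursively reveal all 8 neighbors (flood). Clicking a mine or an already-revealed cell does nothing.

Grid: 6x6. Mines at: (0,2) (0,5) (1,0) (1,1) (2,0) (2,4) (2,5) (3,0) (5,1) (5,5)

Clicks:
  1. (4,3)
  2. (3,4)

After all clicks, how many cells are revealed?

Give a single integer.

Answer: 14

Derivation:
Click 1 (4,3) count=0: revealed 14 new [(2,1) (2,2) (2,3) (3,1) (3,2) (3,3) (3,4) (4,1) (4,2) (4,3) (4,4) (5,2) (5,3) (5,4)] -> total=14
Click 2 (3,4) count=2: revealed 0 new [(none)] -> total=14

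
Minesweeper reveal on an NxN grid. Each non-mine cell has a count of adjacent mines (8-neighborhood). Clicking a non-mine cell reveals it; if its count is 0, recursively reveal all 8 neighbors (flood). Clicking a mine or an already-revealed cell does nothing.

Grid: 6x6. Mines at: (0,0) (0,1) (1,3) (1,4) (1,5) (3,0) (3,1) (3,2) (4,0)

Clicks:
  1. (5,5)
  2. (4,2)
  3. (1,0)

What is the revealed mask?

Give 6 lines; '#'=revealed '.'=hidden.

Answer: ......
#.....
...###
...###
.#####
.#####

Derivation:
Click 1 (5,5) count=0: revealed 16 new [(2,3) (2,4) (2,5) (3,3) (3,4) (3,5) (4,1) (4,2) (4,3) (4,4) (4,5) (5,1) (5,2) (5,3) (5,4) (5,5)] -> total=16
Click 2 (4,2) count=2: revealed 0 new [(none)] -> total=16
Click 3 (1,0) count=2: revealed 1 new [(1,0)] -> total=17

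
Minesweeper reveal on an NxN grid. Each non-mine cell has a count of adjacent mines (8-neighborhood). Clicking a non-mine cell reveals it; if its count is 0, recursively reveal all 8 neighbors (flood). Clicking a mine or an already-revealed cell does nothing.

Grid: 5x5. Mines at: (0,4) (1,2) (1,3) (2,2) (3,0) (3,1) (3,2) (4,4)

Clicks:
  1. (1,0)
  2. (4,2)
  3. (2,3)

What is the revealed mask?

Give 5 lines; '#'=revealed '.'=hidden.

Click 1 (1,0) count=0: revealed 6 new [(0,0) (0,1) (1,0) (1,1) (2,0) (2,1)] -> total=6
Click 2 (4,2) count=2: revealed 1 new [(4,2)] -> total=7
Click 3 (2,3) count=4: revealed 1 new [(2,3)] -> total=8

Answer: ##...
##...
##.#.
.....
..#..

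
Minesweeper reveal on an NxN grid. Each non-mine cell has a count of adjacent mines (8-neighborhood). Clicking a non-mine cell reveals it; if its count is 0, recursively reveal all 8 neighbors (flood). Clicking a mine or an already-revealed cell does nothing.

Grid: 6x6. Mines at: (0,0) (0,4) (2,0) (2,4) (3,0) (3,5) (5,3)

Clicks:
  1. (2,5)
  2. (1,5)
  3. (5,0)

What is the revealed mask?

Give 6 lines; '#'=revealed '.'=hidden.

Answer: ......
.....#
.....#
......
###...
###...

Derivation:
Click 1 (2,5) count=2: revealed 1 new [(2,5)] -> total=1
Click 2 (1,5) count=2: revealed 1 new [(1,5)] -> total=2
Click 3 (5,0) count=0: revealed 6 new [(4,0) (4,1) (4,2) (5,0) (5,1) (5,2)] -> total=8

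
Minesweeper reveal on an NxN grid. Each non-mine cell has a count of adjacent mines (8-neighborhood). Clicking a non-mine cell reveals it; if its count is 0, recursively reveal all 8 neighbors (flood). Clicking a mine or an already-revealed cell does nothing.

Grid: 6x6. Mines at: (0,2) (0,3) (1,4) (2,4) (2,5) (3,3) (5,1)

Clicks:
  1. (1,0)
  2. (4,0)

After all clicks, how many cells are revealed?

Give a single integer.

Answer: 14

Derivation:
Click 1 (1,0) count=0: revealed 14 new [(0,0) (0,1) (1,0) (1,1) (1,2) (2,0) (2,1) (2,2) (3,0) (3,1) (3,2) (4,0) (4,1) (4,2)] -> total=14
Click 2 (4,0) count=1: revealed 0 new [(none)] -> total=14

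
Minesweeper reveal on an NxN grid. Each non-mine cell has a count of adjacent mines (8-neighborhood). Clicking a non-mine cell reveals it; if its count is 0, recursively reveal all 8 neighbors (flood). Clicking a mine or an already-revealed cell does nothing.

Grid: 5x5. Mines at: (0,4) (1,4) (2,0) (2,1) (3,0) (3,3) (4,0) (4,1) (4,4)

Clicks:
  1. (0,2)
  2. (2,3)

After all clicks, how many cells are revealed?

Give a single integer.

Answer: 9

Derivation:
Click 1 (0,2) count=0: revealed 8 new [(0,0) (0,1) (0,2) (0,3) (1,0) (1,1) (1,2) (1,3)] -> total=8
Click 2 (2,3) count=2: revealed 1 new [(2,3)] -> total=9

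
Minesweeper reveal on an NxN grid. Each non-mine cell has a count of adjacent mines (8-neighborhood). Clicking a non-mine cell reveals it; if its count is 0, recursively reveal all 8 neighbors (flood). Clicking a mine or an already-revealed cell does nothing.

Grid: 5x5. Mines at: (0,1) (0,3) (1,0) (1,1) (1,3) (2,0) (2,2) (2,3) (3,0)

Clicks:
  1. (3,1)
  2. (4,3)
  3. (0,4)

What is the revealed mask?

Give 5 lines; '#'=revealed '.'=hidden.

Answer: ....#
.....
.....
.####
.####

Derivation:
Click 1 (3,1) count=3: revealed 1 new [(3,1)] -> total=1
Click 2 (4,3) count=0: revealed 7 new [(3,2) (3,3) (3,4) (4,1) (4,2) (4,3) (4,4)] -> total=8
Click 3 (0,4) count=2: revealed 1 new [(0,4)] -> total=9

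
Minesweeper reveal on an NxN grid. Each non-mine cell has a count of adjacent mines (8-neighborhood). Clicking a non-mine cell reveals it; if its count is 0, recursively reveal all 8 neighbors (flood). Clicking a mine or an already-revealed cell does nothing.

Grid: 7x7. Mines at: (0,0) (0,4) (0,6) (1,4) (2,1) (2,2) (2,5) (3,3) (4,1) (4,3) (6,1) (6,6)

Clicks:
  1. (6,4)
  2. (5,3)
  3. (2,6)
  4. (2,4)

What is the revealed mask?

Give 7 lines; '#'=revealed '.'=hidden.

Click 1 (6,4) count=0: revealed 8 new [(5,2) (5,3) (5,4) (5,5) (6,2) (6,3) (6,4) (6,5)] -> total=8
Click 2 (5,3) count=1: revealed 0 new [(none)] -> total=8
Click 3 (2,6) count=1: revealed 1 new [(2,6)] -> total=9
Click 4 (2,4) count=3: revealed 1 new [(2,4)] -> total=10

Answer: .......
.......
....#.#
.......
.......
..####.
..####.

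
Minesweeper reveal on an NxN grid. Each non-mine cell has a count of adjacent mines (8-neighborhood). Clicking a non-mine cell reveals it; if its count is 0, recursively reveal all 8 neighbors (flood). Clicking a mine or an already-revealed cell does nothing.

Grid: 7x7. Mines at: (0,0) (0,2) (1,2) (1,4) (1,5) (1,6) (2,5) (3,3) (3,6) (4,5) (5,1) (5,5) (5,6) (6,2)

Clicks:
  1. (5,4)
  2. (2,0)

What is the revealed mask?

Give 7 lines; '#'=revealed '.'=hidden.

Click 1 (5,4) count=2: revealed 1 new [(5,4)] -> total=1
Click 2 (2,0) count=0: revealed 11 new [(1,0) (1,1) (2,0) (2,1) (2,2) (3,0) (3,1) (3,2) (4,0) (4,1) (4,2)] -> total=12

Answer: .......
##.....
###....
###....
###....
....#..
.......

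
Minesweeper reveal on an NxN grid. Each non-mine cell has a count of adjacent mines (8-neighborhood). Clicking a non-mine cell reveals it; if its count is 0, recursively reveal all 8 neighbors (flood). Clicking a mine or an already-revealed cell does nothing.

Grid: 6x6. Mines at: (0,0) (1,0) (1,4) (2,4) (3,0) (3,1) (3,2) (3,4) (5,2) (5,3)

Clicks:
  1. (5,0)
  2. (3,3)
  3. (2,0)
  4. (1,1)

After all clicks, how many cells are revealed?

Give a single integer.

Click 1 (5,0) count=0: revealed 4 new [(4,0) (4,1) (5,0) (5,1)] -> total=4
Click 2 (3,3) count=3: revealed 1 new [(3,3)] -> total=5
Click 3 (2,0) count=3: revealed 1 new [(2,0)] -> total=6
Click 4 (1,1) count=2: revealed 1 new [(1,1)] -> total=7

Answer: 7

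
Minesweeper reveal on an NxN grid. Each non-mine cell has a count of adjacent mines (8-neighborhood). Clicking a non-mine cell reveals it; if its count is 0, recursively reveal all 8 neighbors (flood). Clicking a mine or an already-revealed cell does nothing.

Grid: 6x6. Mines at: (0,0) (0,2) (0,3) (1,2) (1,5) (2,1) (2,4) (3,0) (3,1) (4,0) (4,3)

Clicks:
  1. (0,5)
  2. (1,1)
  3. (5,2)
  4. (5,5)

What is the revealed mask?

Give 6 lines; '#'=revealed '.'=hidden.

Click 1 (0,5) count=1: revealed 1 new [(0,5)] -> total=1
Click 2 (1,1) count=4: revealed 1 new [(1,1)] -> total=2
Click 3 (5,2) count=1: revealed 1 new [(5,2)] -> total=3
Click 4 (5,5) count=0: revealed 6 new [(3,4) (3,5) (4,4) (4,5) (5,4) (5,5)] -> total=9

Answer: .....#
.#....
......
....##
....##
..#.##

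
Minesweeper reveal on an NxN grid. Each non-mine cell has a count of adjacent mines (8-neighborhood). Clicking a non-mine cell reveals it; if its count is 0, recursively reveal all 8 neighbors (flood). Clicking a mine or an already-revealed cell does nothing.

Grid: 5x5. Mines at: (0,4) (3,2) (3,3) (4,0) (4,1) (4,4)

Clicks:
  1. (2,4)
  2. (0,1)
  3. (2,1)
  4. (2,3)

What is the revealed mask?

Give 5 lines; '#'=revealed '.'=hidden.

Answer: ####.
####.
#####
##...
.....

Derivation:
Click 1 (2,4) count=1: revealed 1 new [(2,4)] -> total=1
Click 2 (0,1) count=0: revealed 14 new [(0,0) (0,1) (0,2) (0,3) (1,0) (1,1) (1,2) (1,3) (2,0) (2,1) (2,2) (2,3) (3,0) (3,1)] -> total=15
Click 3 (2,1) count=1: revealed 0 new [(none)] -> total=15
Click 4 (2,3) count=2: revealed 0 new [(none)] -> total=15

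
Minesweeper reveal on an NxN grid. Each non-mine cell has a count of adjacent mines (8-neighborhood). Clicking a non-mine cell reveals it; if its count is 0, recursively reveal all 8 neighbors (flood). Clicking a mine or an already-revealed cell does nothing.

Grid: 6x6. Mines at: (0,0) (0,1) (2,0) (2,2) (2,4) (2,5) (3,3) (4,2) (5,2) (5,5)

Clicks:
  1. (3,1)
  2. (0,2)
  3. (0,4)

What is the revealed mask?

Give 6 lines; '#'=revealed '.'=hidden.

Answer: ..####
..####
......
.#....
......
......

Derivation:
Click 1 (3,1) count=3: revealed 1 new [(3,1)] -> total=1
Click 2 (0,2) count=1: revealed 1 new [(0,2)] -> total=2
Click 3 (0,4) count=0: revealed 7 new [(0,3) (0,4) (0,5) (1,2) (1,3) (1,4) (1,5)] -> total=9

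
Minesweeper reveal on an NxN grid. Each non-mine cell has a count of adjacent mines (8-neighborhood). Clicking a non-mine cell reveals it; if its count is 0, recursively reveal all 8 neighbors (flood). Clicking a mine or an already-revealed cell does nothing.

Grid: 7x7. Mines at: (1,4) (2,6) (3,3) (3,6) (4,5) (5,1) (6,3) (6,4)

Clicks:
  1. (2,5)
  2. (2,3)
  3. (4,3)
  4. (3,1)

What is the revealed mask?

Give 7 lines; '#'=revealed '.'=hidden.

Click 1 (2,5) count=3: revealed 1 new [(2,5)] -> total=1
Click 2 (2,3) count=2: revealed 1 new [(2,3)] -> total=2
Click 3 (4,3) count=1: revealed 1 new [(4,3)] -> total=3
Click 4 (3,1) count=0: revealed 17 new [(0,0) (0,1) (0,2) (0,3) (1,0) (1,1) (1,2) (1,3) (2,0) (2,1) (2,2) (3,0) (3,1) (3,2) (4,0) (4,1) (4,2)] -> total=20

Answer: ####...
####...
####.#.
###....
####...
.......
.......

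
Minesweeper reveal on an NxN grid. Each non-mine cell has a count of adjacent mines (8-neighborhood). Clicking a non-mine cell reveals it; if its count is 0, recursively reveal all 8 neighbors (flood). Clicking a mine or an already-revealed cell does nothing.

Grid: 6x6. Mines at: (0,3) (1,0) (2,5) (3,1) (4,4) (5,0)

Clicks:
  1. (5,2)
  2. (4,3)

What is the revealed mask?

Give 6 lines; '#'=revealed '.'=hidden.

Answer: ......
......
......
......
.###..
.###..

Derivation:
Click 1 (5,2) count=0: revealed 6 new [(4,1) (4,2) (4,3) (5,1) (5,2) (5,3)] -> total=6
Click 2 (4,3) count=1: revealed 0 new [(none)] -> total=6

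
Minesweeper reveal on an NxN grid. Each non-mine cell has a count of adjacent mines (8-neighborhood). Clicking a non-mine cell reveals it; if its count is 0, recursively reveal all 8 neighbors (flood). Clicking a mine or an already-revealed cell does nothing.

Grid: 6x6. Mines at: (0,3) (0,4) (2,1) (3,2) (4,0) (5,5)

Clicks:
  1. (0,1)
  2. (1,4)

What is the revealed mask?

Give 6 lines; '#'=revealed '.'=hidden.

Click 1 (0,1) count=0: revealed 6 new [(0,0) (0,1) (0,2) (1,0) (1,1) (1,2)] -> total=6
Click 2 (1,4) count=2: revealed 1 new [(1,4)] -> total=7

Answer: ###...
###.#.
......
......
......
......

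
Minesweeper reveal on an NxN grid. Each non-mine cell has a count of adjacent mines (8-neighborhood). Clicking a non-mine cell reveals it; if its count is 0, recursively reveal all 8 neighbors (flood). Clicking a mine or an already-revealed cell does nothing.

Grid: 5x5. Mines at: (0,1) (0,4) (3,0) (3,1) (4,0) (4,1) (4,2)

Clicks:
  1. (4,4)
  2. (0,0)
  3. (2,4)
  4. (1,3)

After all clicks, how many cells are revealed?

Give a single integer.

Click 1 (4,4) count=0: revealed 11 new [(1,2) (1,3) (1,4) (2,2) (2,3) (2,4) (3,2) (3,3) (3,4) (4,3) (4,4)] -> total=11
Click 2 (0,0) count=1: revealed 1 new [(0,0)] -> total=12
Click 3 (2,4) count=0: revealed 0 new [(none)] -> total=12
Click 4 (1,3) count=1: revealed 0 new [(none)] -> total=12

Answer: 12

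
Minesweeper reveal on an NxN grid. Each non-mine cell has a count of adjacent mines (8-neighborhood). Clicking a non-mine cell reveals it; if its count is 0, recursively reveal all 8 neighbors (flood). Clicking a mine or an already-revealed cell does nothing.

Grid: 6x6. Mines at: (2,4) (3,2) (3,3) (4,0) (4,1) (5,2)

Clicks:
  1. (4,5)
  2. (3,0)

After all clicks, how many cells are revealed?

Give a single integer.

Click 1 (4,5) count=0: revealed 8 new [(3,4) (3,5) (4,3) (4,4) (4,5) (5,3) (5,4) (5,5)] -> total=8
Click 2 (3,0) count=2: revealed 1 new [(3,0)] -> total=9

Answer: 9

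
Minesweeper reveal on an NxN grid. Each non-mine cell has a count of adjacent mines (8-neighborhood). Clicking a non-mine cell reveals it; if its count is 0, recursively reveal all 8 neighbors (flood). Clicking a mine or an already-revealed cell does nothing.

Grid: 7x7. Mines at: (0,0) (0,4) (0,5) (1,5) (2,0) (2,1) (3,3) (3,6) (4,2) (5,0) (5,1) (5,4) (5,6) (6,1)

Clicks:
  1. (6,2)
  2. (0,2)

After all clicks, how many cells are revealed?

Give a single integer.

Answer: 7

Derivation:
Click 1 (6,2) count=2: revealed 1 new [(6,2)] -> total=1
Click 2 (0,2) count=0: revealed 6 new [(0,1) (0,2) (0,3) (1,1) (1,2) (1,3)] -> total=7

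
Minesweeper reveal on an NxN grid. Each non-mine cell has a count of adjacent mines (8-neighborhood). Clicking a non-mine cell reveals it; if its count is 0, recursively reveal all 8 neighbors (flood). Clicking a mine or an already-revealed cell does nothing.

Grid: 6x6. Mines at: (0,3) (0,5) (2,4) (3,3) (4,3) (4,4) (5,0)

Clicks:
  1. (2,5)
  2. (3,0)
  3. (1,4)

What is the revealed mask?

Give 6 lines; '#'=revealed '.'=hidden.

Answer: ###...
###.#.
###..#
###...
###...
......

Derivation:
Click 1 (2,5) count=1: revealed 1 new [(2,5)] -> total=1
Click 2 (3,0) count=0: revealed 15 new [(0,0) (0,1) (0,2) (1,0) (1,1) (1,2) (2,0) (2,1) (2,2) (3,0) (3,1) (3,2) (4,0) (4,1) (4,2)] -> total=16
Click 3 (1,4) count=3: revealed 1 new [(1,4)] -> total=17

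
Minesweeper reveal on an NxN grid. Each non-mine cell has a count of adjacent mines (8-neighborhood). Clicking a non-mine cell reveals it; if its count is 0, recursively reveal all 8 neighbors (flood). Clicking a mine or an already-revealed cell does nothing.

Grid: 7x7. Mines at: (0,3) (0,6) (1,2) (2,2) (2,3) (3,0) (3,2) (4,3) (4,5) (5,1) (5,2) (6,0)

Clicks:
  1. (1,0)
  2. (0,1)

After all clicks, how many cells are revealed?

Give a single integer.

Click 1 (1,0) count=0: revealed 6 new [(0,0) (0,1) (1,0) (1,1) (2,0) (2,1)] -> total=6
Click 2 (0,1) count=1: revealed 0 new [(none)] -> total=6

Answer: 6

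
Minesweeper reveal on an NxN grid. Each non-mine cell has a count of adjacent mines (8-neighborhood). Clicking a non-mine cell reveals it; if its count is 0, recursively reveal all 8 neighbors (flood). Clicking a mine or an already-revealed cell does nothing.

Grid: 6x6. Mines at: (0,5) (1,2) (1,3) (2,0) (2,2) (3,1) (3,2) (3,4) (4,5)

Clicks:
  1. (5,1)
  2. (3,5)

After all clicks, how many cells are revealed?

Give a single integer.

Click 1 (5,1) count=0: revealed 10 new [(4,0) (4,1) (4,2) (4,3) (4,4) (5,0) (5,1) (5,2) (5,3) (5,4)] -> total=10
Click 2 (3,5) count=2: revealed 1 new [(3,5)] -> total=11

Answer: 11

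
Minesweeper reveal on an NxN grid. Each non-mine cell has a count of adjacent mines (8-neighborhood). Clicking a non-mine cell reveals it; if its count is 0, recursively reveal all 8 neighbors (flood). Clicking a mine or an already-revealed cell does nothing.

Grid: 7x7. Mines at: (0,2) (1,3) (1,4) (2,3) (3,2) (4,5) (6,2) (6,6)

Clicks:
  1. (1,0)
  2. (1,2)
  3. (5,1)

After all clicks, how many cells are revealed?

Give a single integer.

Answer: 15

Derivation:
Click 1 (1,0) count=0: revealed 14 new [(0,0) (0,1) (1,0) (1,1) (2,0) (2,1) (3,0) (3,1) (4,0) (4,1) (5,0) (5,1) (6,0) (6,1)] -> total=14
Click 2 (1,2) count=3: revealed 1 new [(1,2)] -> total=15
Click 3 (5,1) count=1: revealed 0 new [(none)] -> total=15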